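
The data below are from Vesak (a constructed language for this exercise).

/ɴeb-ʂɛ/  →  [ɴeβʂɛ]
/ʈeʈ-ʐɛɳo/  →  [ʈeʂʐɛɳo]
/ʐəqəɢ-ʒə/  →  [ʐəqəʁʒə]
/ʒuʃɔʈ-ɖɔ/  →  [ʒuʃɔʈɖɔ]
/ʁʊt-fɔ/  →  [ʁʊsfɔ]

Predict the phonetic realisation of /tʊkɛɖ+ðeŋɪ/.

[tʊkɛʐðeŋɪ]

The data show regressive manner assimilation: /b/ → [β] before /ʂ/; /ʈ/ → [ʂ] before /ʐ/; /ɢ/ → [ʁ] before /ʒ/; /t/ → [s] before /f/. In each pair only manner changes, matching the following consonant, while place and voice stay constant.
No alternation appears in [ʒuʃɔʈɖɔ]: there the adjacent consonants already agree in manner (/ʈ/ and /ɖ/ are both stops), so this form is consistent with the same rule.
The rule targets /ɖ/ (voiced retroflex stop), which sits before the trigger /ð/ (fricative).
A voiced retroflex fricative is [ʐ], so the surface segment is [ʐ].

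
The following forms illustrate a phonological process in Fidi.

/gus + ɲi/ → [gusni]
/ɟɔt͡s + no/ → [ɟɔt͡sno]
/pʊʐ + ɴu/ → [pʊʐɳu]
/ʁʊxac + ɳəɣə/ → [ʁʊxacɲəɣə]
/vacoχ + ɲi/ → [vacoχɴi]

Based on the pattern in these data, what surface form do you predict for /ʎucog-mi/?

[ʎucogŋi]

The data show progressive place assimilation: /ɲ/ → [n] after /s/; /ɴ/ → [ɳ] after /ʐ/; /ɳ/ → [ɲ] after /c/; /ɲ/ → [ɴ] after /χ/. In each pair only place changes, matching the preceding consonant, while manner and voice stay constant.
No alternation appears in [ɟɔt͡sno]: there the adjacent consonants already agree in place (/n/ and /t͡s/ are both alveolar), so this form is consistent with the same rule.
/m/ is a voiced bilabial nasal. The preceding trigger /g/ is velar, so /m/ must become velar as well.
The voiced velar nasal is [ŋ], so /m/ → [ŋ].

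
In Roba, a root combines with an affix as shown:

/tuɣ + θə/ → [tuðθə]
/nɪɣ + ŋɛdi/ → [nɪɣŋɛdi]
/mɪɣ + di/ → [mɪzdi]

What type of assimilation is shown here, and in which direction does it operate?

regressive place assimilation

Underlying /ɣ/ is realised as [ð] next to /θ/; /θ/ itself does not change.
The change velar → dental matches the place of the following /θ/, identifying this as place assimilation.
Manner and voice are unchanged, so the assimilation is partial, not total.
The other alternating form patterns the same way: /ɣ/ → [z] before /d/ (velar → alveolar, matching alveolar) — only place changes, and always toward the following segment.
No alternation appears in [nɪɣŋɛdi]: there the adjacent consonants already agree in place (/ɣ/ and /ŋ/ are both velar), so this form is consistent with the same rule.
Since the segment that changes precedes the conditioning segment, the assimilation is regressive.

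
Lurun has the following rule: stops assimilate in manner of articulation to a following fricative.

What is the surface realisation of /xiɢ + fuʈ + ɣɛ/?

[xiʁfuʂɣɛ]

/ɢ/ is a voiced uvular stop. The following trigger /f/ is a fricative, so /ɢ/ must become a fricative as well.
The voiced uvular fricative is [ʁ], so /ɢ/ → [ʁ].
The same rule applies at the second boundary: /ʈ/ → [ʂ] next to /ɣ/.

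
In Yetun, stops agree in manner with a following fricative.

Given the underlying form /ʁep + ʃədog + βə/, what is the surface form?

[ʁeɸʃədoɣβə]

/p/ is a voiceless bilabial stop. The following trigger /ʃ/ is a fricative, so /p/ must become a fricative as well.
The voiceless bilabial fricative is [ɸ], so /p/ → [ɸ].
The same rule applies at the second boundary: /g/ → [ɣ] next to /β/.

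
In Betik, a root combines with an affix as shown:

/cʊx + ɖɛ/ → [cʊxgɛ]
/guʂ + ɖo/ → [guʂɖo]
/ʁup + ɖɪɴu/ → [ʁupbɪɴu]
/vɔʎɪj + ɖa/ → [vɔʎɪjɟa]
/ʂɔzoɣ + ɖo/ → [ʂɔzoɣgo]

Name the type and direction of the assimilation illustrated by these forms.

Underlying /ɖ/ is realised as [g] next to /x/; /x/ itself does not change.
/ɖ/ is retroflex while /x/ is velar; the output [g] is velar, matching the trigger — so the feature that spreads is place.
Manner and voice are unchanged, so the assimilation is partial, not total.
Checking the remaining alternations: /ɖ/ → [b] after /p/ (retroflex → bilabial, matching bilabial); /ɖ/ → [ɟ] after /j/ (retroflex → palatal, matching palatal); /ɖ/ → [g] after /ɣ/ (retroflex → velar, matching velar) — only place changes, and always toward the preceding segment.
Nothing changes in [guʂɖo]: there the adjacent consonants already agree in place (/ɖ/ and /ʂ/ are both retroflex), so this form is consistent with the same rule.
The trigger is the preceding segment, so the direction is progressive (perseverative).

progressive place assimilation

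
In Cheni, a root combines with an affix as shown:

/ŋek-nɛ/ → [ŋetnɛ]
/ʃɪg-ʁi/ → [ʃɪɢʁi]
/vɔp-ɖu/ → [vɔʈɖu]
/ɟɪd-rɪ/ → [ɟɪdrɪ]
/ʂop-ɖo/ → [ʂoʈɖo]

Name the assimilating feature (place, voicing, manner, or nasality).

Comparing underlying and surface forms, /k/ → [t] is the alternation; the neighbouring /n/ is constant.
The change velar → alveolar matches the place of the following /n/, identifying this as place assimilation.
The same holds elsewhere in the data: /g/ → [ɢ] before /ʁ/ (velar → uvular, matching uvular); /p/ → [ʈ] before /ɖ/ (bilabial → retroflex, matching retroflex) — only place changes, and always toward the following segment.
Nothing changes in [ɟɪdrɪ]: there the adjacent consonants already agree in place (/d/ and /r/ are both alveolar), so this form is consistent with the same rule.

place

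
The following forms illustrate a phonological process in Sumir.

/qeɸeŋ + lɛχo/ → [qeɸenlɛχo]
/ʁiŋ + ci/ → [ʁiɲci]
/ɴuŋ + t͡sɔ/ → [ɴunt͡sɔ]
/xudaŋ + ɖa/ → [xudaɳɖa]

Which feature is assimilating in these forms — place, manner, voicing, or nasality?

Underlying /ŋ/ is realised as [n] next to /l/; /l/ itself does not change.
The change velar → alveolar matches the place of the following /l/, identifying this as place assimilation.
The other alternating forms pattern the same way: /ŋ/ → [ɲ] before /c/ (velar → palatal, matching palatal); /ŋ/ → [n] before /t͡s/ (velar → alveolar, matching alveolar); /ŋ/ → [ɳ] before /ɖ/ (velar → retroflex, matching retroflex) — only place changes, and always toward the following segment.

place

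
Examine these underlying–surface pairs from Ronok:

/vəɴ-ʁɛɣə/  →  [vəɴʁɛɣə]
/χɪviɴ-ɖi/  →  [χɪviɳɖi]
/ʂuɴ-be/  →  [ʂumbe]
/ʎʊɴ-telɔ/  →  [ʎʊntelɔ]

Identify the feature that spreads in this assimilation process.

Comparing underlying and surface forms, /ɴ/ → [ɳ] is the alternation; the neighbouring /ɖ/ is constant.
The change uvular → retroflex matches the place of the following /ɖ/, identifying this as place assimilation.
Checking the remaining alternations: /ɴ/ → [m] before /b/ (uvular → bilabial, matching bilabial); /ɴ/ → [n] before /t/ (uvular → alveolar, matching alveolar) — only place changes, and always toward the following segment.
Nothing changes in [vəɴʁɛɣə]: there the adjacent consonants already agree in place (/ɴ/ and /ʁ/ are both uvular), so this form is consistent with the same rule.

place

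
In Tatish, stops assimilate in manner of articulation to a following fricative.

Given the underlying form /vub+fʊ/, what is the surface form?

[vuβfʊ]

The rule targets /b/ (voiced bilabial stop), which sits before the trigger /f/ (fricative).
A voiced bilabial fricative is [β], so the surface segment is [β].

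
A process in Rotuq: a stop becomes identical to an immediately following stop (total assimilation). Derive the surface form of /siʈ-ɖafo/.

/ʈ/ is the segment targeted by the rule; it sits immediately before /ɖ/, so it assimilates completely and surfaces as [ɖ].

[siɖɖafo]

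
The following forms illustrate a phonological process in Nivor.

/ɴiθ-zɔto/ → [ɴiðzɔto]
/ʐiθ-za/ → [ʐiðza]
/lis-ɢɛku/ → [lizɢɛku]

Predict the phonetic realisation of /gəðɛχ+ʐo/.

The data show regressive voicing assimilation: /θ/ → [ð] before /z/; /s/ → [z] before /ɢ/. In each pair only voicing changes, matching the following consonant, while place and manner stay constant.
/χ/ is a voiceless uvular fricative. The following trigger /ʐ/ is voiced, so /χ/ must become voiced as well.
A voiced uvular fricative is [ʁ], so the surface segment is [ʁ].

[gəðɛʁʐo]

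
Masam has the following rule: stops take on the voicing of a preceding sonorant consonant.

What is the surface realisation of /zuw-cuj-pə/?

/c/ is a voiceless palatal stop. The preceding trigger /w/ is voiced, so /c/ must become voiced as well.
Changing only its voicing to voiced gives [ɟ] — the voiced palatal stop.
The same rule applies at the second boundary: /p/ → [b] next to /j/.

[zuwɟujbə]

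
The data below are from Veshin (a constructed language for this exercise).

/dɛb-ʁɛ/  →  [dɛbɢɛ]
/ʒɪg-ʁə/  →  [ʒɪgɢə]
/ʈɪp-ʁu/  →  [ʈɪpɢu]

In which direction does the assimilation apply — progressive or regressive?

progressive

Underlying /ʁ/ is realised as [ɢ] next to /b/; /b/ itself does not change.
The change fricative → stop matches the manner of the preceding /b/, identifying this as manner assimilation.
Checking the remaining alternations: /ʁ/ → [ɢ] after /g/ (fricative → stop, matching a stop); /ʁ/ → [ɢ] after /p/ (fricative → stop, matching a stop) — only manner changes, and always toward the preceding segment.
The trigger is the preceding segment, so the direction is progressive (perseverative).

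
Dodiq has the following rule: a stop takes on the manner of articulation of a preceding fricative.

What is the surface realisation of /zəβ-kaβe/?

[zəβxaβe]

The rule targets /k/ (voiceless velar stop), which sits after the trigger /β/ (fricative).
The voiceless velar fricative is [x], so /k/ → [x].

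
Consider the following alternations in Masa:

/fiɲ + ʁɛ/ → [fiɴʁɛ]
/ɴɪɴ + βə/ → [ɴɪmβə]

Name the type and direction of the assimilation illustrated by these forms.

Underlying /ɲ/ is realised as [ɴ] next to /ʁ/; /ʁ/ itself does not change.
The change palatal → uvular matches the place of the following /ʁ/, identifying this as place assimilation.
Manner and voice are unchanged, so the assimilation is partial, not total.
The same holds elsewhere in the data: /ɴ/ → [m] before /β/ (uvular → bilabial, matching bilabial) — only place changes, and always toward the following segment.
Since the segment that changes precedes the conditioning segment, the assimilation is regressive.

regressive place assimilation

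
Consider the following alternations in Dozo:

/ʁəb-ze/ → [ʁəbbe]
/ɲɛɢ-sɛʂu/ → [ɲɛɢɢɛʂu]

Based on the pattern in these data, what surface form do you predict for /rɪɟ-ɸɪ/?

[rɪɟɟɪ]

The data show progressive total assimilation (/z/ → [b] after /b/; /s/ → [ɢ] after /ɢ/): in every case the target segment becomes identical to its preceding neighbour, copying more than a single feature.
/ɸ/ is the segment targeted by the rule; it sits immediately after /ɟ/, so it assimilates completely and surfaces as [ɟ].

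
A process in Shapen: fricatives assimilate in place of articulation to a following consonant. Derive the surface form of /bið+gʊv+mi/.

[biɣgʊβmi]

/ð/ is a voiced dental fricative. The following trigger /g/ is velar, so /ð/ must become velar as well.
The voiced velar fricative is [ɣ], so /ð/ → [ɣ].
At the second juncture, /v/ likewise becomes [β] adjacent to /m/.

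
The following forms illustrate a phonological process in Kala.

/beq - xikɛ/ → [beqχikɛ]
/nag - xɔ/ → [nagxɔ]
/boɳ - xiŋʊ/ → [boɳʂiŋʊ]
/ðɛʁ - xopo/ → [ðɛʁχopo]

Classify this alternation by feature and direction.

Comparing underlying and surface forms, /x/ → [χ] is the alternation; the neighbouring /q/ is constant.
/x/ is velar while /q/ is uvular; the output [χ] is uvular, matching the trigger — so the feature that spreads is place.
Manner and voice are unchanged, so the assimilation is partial, not total.
The same holds elsewhere in the data: /x/ → [ʂ] after /ɳ/ (velar → retroflex, matching retroflex); /x/ → [χ] after /ʁ/ (velar → uvular, matching uvular) — only place changes, and always toward the preceding segment.
Nothing changes in [nagxɔ]: there the adjacent consonants already agree in place (/x/ and /g/ are both velar), so this form is consistent with the same rule.
The trigger is the preceding segment, so the direction is progressive (perseverative).

progressive place assimilation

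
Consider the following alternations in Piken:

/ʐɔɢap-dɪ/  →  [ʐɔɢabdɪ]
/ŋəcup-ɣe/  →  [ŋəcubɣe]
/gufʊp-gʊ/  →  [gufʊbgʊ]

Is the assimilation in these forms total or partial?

Underlying /p/ is realised as [b] next to /d/; /d/ itself does not change.
The change voiceless → voiced matches the voicing of the following /d/, identifying this as voicing assimilation.
Place and manner are unchanged, so the assimilation is partial, not total.
The same holds elsewhere in the data: /p/ → [b] before /ɣ/ (voiceless → voiced, matching voiced); /p/ → [b] before /g/ (voiceless → voiced, matching voiced) — only voicing changes, and always toward the following segment.

partial assimilation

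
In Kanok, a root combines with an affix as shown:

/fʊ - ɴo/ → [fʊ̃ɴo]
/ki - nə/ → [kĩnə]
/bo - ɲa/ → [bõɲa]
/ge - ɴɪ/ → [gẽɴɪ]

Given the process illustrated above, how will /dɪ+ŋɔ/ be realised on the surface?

[dɪ̃ŋɔ]

The data show regressive nasality assimilation (vowel nasalisation): /ʊ/ → [ʊ̃] before /ɴ/; /i/ → [ĩ] before /n/; /o/ → [õ] before /ɲ/; /e/ → [ẽ] before /ɴ/ — a vowel is nasalised by an immediately following nasal consonant.
/ɪ/ sits next to the nasal /ŋ/ and is therefore nasalised to [ɪ̃].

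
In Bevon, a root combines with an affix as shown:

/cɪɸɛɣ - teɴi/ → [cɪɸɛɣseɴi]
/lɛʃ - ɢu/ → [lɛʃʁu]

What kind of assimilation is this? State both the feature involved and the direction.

The segment that alternates is /t/, which surfaces as [s] when adjacent to /ɣ/.
/t/ is a stop while /ɣ/ is a fricative; the output [s] is a fricative, matching the trigger — so the feature that spreads is manner.
Place and voice are unchanged, so the assimilation is partial, not total.
The same holds elsewhere in the data: /ɢ/ → [ʁ] after /ʃ/ (stop → fricative, matching a fricative) — only manner changes, and always toward the preceding segment.
Since the segment that changes follows the conditioning segment, the assimilation is progressive.

progressive manner assimilation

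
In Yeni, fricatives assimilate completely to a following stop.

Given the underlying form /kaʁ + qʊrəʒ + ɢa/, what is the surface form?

[kaqqʊrəɢɢa]

/ʁ/ is the segment targeted by the rule; it sits immediately before /q/, so it assimilates completely and surfaces as [q].
The same rule applies at the second boundary: /ʒ/ → [ɢ] next to /ɢ/.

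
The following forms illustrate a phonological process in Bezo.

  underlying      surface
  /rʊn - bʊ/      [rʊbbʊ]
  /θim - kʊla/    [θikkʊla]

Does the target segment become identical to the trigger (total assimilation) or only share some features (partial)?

The segment that alternates is /n/, which surfaces as [b] when adjacent to /b/.
The output [b] is identical to the trigger /b/ — every feature (place, manner, voicing) has been copied — so this is total assimilation.
The remaining alternation confirms this: /m/ → [k] before /k/ — in each case the output is a copy of the following consonant.

total assimilation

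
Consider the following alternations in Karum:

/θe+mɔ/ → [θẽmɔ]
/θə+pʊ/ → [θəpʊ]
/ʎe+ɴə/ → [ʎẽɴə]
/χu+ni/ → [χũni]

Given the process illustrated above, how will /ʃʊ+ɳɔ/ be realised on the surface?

[ʃʊ̃ɳɔ]

The data show regressive nasality assimilation (vowel nasalisation): /e/ → [ẽ] before /m/; /e/ → [ẽ] before /ɴ/; /u/ → [ũ] before /n/ — a vowel is nasalised by an immediately following nasal consonant.
No change occurs in [θəpʊ] because the vowel at the boundary is adjacent to an oral consonant, not a nasal (/ə/ next to /p/).
The vowel /ʊ/ is adjacent to the following nasal /ɳ/, so it acquires [+nasal] and surfaces as [ʊ̃].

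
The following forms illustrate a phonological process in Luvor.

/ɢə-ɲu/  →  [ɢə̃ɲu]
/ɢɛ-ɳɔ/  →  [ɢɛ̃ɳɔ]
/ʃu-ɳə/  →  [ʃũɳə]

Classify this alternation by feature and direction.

regressive nasality assimilation (vowel nasalisation)

The vowel /ə/ surfaces as nasalised [ə̃] next to the following nasal /ɲ/ — it has acquired the [+nasal] feature of its neighbour.
The other forms show the same pattern: /ɛ/ → [ɛ̃] before /ɳ/; /u/ → [ũ] before /ɳ/ — each time a vowel is nasalised next to a following nasal.
Because the conditioning nasal is to the right of the vowel that changes, the process is regressive (anticipatory).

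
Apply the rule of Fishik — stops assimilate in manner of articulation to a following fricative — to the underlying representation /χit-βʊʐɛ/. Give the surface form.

The rule targets /t/ (voiceless alveolar stop), which sits before the trigger /β/ (fricative).
The voiceless alveolar fricative is [s], so /t/ → [s].

[χisβʊʐɛ]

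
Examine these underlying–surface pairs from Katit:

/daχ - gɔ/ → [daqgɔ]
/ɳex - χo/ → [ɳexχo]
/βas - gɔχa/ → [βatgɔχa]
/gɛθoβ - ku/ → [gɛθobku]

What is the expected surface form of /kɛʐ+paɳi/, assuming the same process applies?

[kɛɖpaɳi]

The data show regressive manner assimilation: /χ/ → [q] before /g/; /s/ → [t] before /g/; /β/ → [b] before /k/. In each pair only manner changes, matching the following consonant, while place and voice stay constant.
Nothing changes in [ɳexχo]: there the adjacent consonants already agree in manner (/x/ and /χ/ are both fricatives), so this form is consistent with the same rule.
/ʐ/ is a voiced retroflex fricative. The following trigger /p/ is a stop, so /ʐ/ must become a stop as well.
The voiced retroflex stop is [ɖ], so /ʐ/ → [ɖ].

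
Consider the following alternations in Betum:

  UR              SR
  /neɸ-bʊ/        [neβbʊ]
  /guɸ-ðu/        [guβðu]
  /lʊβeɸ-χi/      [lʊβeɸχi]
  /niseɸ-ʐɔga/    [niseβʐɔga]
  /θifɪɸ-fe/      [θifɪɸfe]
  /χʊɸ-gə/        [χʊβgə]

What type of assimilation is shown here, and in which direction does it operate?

regressive voicing assimilation

The segment that alternates is /ɸ/, which surfaces as [β] when adjacent to /b/.
/ɸ/ is voiceless while /b/ is voiced; the output [β] is voiced, matching the trigger — so the feature that spreads is voicing.
Place and manner are unchanged, so the assimilation is partial, not total.
Checking the remaining alternations: /ɸ/ → [β] before /ð/ (voiceless → voiced, matching voiced); /ɸ/ → [β] before /ʐ/ (voiceless → voiced, matching voiced); /ɸ/ → [β] before /g/ (voiceless → voiced, matching voiced) — only voicing changes, and always toward the following segment.
Nothing changes in [lʊβeɸχi], [θifɪɸfe]: there the adjacent consonants already agree in voicing (/ɸ/ and /χ/ are both voiceless; /ɸ/ and /f/ are both voiceless), so these forms are consistent with the same rule.
The trigger is the following segment, so the direction is regressive (anticipatory).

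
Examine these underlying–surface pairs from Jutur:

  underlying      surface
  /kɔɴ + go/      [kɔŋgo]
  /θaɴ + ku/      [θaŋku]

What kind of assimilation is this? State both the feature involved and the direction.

The segment that alternates is /ɴ/, which surfaces as [ŋ] when adjacent to /g/.
/ɴ/ is uvular while /g/ is velar; the output [ŋ] is velar, matching the trigger — so the feature that spreads is place.
Manner and voice are unchanged, so the assimilation is partial, not total.
Checking the remaining alternation: /ɴ/ → [ŋ] before /k/ (uvular → velar, matching velar) — only place changes, and always toward the following segment.
The trigger is the following segment, so the direction is regressive (anticipatory).

regressive place assimilation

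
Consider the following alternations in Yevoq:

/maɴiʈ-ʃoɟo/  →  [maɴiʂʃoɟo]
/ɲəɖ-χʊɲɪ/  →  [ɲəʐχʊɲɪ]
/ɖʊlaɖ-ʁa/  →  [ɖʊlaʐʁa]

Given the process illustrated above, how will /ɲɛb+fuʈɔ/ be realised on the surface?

[ɲɛβfuʈɔ]

The data show regressive manner assimilation: /ʈ/ → [ʂ] before /ʃ/; /ɖ/ → [ʐ] before /χ/; /ɖ/ → [ʐ] before /ʁ/. In each pair only manner changes, matching the following consonant, while place and voice stay constant.
The rule targets /b/ (voiced bilabial stop), which sits before the trigger /f/ (fricative).
The voiced bilabial fricative is [β], so /b/ → [β].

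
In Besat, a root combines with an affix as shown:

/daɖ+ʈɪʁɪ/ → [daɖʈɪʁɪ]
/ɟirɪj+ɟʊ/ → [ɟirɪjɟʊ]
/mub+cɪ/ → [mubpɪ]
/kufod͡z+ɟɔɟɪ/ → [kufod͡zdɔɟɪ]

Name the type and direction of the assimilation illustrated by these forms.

progressive place assimilation

Underlying /c/ is realised as [p] next to /b/; /b/ itself does not change.
The change palatal → bilabial matches the place of the preceding /b/, identifying this as place assimilation.
Manner and voice are unchanged, so the assimilation is partial, not total.
The other alternating form patterns the same way: /ɟ/ → [d] after /d͡z/ (palatal → alveolar, matching alveolar) — only place changes, and always toward the preceding segment.
Nothing changes in [daɖʈɪʁɪ], [ɟirɪjɟʊ]: there the adjacent consonants already agree in place (/ʈ/ and /ɖ/ are both retroflex; /ɟ/ and /j/ are both palatal), so these forms are consistent with the same rule.
Since the segment that changes follows the conditioning segment, the assimilation is progressive.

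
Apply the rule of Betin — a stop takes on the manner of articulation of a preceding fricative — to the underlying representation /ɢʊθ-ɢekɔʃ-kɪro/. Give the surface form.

/ɢ/ is a voiced uvular stop. The preceding trigger /θ/ is a fricative, so /ɢ/ must become a fricative as well.
A voiced uvular fricative is [ʁ], so the surface segment is [ʁ].
At the second juncture, /k/ likewise becomes [x] adjacent to /ʃ/.

[ɢʊθʁekɔʃxɪro]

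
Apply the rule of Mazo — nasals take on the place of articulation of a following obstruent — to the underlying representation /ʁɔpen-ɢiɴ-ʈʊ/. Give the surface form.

The rule targets /n/ (voiced alveolar nasal), which sits before the trigger /ɢ/ (uvular).
The voiced uvular nasal is [ɴ], so /n/ → [ɴ].
The same rule applies at the second boundary: /ɴ/ → [ɳ] next to /ʈ/.

[ʁɔpeɴɢiɳʈʊ]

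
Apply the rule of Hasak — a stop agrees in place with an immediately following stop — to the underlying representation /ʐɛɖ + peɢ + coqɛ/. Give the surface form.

[ʐɛbpeɟcoqɛ]

/ɖ/ is a voiced retroflex stop. The following trigger /p/ is bilabial, so /ɖ/ must become bilabial as well.
The voiced bilabial stop is [b], so /ɖ/ → [b].
The same rule applies at the second boundary: /ɢ/ → [ɟ] next to /c/.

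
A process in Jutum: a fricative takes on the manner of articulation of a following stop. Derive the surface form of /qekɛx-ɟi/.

[qekɛkɟi]

The rule targets /x/ (voiceless velar fricative), which sits before the trigger /ɟ/ (stop).
A voiceless velar stop is [k], so the surface segment is [k].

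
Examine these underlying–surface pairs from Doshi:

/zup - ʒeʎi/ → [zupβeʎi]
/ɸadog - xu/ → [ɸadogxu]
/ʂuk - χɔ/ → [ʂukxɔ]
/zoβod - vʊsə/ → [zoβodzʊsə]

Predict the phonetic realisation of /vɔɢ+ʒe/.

The data show progressive place assimilation: /ʒ/ → [β] after /p/; /χ/ → [x] after /k/; /v/ → [z] after /d/. In each pair only place changes, matching the preceding consonant, while manner and voice stay constant.
Nothing changes in [ɸadogxu]: there the adjacent consonants already agree in place (/x/ and /g/ are both velar), so this form is consistent with the same rule.
The rule targets /ʒ/ (voiced postalveolar fricative), which sits after the trigger /ɢ/ (uvular).
A voiced uvular fricative is [ʁ], so the surface segment is [ʁ].

[vɔɢʁe]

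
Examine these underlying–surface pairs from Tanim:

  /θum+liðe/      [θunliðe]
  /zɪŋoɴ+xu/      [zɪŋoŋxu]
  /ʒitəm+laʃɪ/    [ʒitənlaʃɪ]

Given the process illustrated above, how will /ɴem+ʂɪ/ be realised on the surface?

The data show regressive place assimilation: /m/ → [n] before /l/; /ɴ/ → [ŋ] before /x/. In each pair only place changes, matching the following consonant, while manner and voice stay constant.
The rule targets /m/ (voiced bilabial nasal), which sits before the trigger /ʂ/ (retroflex).
The voiced retroflex nasal is [ɳ], so /m/ → [ɳ].

[ɴeɳʂɪ]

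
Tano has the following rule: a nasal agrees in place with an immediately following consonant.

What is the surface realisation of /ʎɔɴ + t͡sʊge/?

/ɴ/ is a voiced uvular nasal. The following trigger /t͡s/ is alveolar, so /ɴ/ must become alveolar as well.
A voiced alveolar nasal is [n], so the surface segment is [n].

[ʎɔnt͡sʊge]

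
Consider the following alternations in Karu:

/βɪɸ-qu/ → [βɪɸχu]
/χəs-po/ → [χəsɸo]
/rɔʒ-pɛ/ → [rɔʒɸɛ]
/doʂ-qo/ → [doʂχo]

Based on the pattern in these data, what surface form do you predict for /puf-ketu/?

[pufxetu]

The data show progressive manner assimilation: /q/ → [χ] after /ɸ/; /p/ → [ɸ] after /s/; /p/ → [ɸ] after /ʒ/; /q/ → [χ] after /ʂ/. In each pair only manner changes, matching the preceding consonant, while place and voice stay constant.
/k/ is a voiceless velar stop. The preceding trigger /f/ is a fricative, so /k/ must become a fricative as well.
A voiceless velar fricative is [x], so the surface segment is [x].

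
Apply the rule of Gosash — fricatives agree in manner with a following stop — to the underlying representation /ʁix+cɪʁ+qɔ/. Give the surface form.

[ʁikcɪɢqɔ]

The rule targets /x/ (voiceless velar fricative), which sits before the trigger /c/ (stop).
A voiceless velar stop is [k], so the surface segment is [k].
The same rule applies at the second boundary: /ʁ/ → [ɢ] next to /q/.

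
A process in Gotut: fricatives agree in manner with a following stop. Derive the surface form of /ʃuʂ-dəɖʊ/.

/ʂ/ is a voiceless retroflex fricative. The following trigger /d/ is a stop, so /ʂ/ must become a stop as well.
A voiceless retroflex stop is [ʈ], so the surface segment is [ʈ].

[ʃuʈdəɖʊ]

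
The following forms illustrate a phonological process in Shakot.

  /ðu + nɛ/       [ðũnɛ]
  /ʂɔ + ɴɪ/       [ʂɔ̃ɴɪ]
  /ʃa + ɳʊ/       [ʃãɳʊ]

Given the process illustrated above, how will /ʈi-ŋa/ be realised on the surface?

The data show regressive nasality assimilation (vowel nasalisation): /u/ → [ũ] before /n/; /ɔ/ → [ɔ̃] before /ɴ/; /a/ → [ã] before /ɳ/ — a vowel is nasalised by an immediately following nasal consonant.
The vowel /i/ is adjacent to the following nasal /ŋ/, so it acquires [+nasal] and surfaces as [ĩ].

[ʈĩŋa]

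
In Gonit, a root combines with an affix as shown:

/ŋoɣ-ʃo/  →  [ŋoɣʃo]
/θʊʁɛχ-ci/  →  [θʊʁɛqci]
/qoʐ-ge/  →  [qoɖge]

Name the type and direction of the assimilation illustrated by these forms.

Underlying /χ/ is realised as [q] next to /c/; /c/ itself does not change.
The change fricative → stop matches the manner of the following /c/, identifying this as manner assimilation.
Place and voice are unchanged, so the assimilation is partial, not total.
Checking the remaining alternation: /ʐ/ → [ɖ] before /g/ (fricative → stop, matching a stop) — only manner changes, and always toward the following segment.
Nothing changes in [ŋoɣʃo]: there the adjacent consonants already agree in manner (/ɣ/ and /ʃ/ are both fricatives), so this form is consistent with the same rule.
Since the segment that changes precedes the conditioning segment, the assimilation is regressive.

regressive manner assimilation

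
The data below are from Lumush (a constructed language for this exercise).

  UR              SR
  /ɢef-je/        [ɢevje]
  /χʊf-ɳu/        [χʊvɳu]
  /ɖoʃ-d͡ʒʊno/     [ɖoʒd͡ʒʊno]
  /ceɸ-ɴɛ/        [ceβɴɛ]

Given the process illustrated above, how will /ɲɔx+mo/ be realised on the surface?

The data show regressive voicing assimilation: /f/ → [v] before /j/; /f/ → [v] before /ɳ/; /ʃ/ → [ʒ] before /d͡ʒ/; /ɸ/ → [β] before /ɴ/. In each pair only voicing changes, matching the following consonant, while place and manner stay constant.
/x/ is a voiceless velar fricative. The following trigger /m/ is voiced, so /x/ must become voiced as well.
A voiced velar fricative is [ɣ], so the surface segment is [ɣ].

[ɲɔɣmo]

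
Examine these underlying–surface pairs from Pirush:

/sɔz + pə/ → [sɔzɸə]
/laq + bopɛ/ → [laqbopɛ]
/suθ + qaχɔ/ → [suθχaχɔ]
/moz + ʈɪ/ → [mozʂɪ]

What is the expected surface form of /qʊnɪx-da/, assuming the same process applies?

[qʊnɪxza]

The data show progressive manner assimilation: /p/ → [ɸ] after /z/; /q/ → [χ] after /θ/; /ʈ/ → [ʂ] after /z/. In each pair only manner changes, matching the preceding consonant, while place and voice stay constant.
No alternation appears in [laqbopɛ]: there the adjacent consonants already agree in manner (/b/ and /q/ are both stops), so this form is consistent with the same rule.
The rule targets /d/ (voiced alveolar stop), which sits after the trigger /x/ (fricative).
A voiced alveolar fricative is [z], so the surface segment is [z].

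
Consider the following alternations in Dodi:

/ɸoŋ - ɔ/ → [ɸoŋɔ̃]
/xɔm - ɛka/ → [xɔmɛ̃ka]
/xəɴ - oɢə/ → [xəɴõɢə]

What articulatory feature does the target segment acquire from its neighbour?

nasality

The vowel /ɔ/ surfaces as nasalised [ɔ̃] next to the preceding nasal /ŋ/ — it has acquired the [+nasal] feature of its neighbour.
Likewise in the remaining data: /ɛ/ → [ɛ̃] after /m/; /o/ → [õ] after /ɴ/ — each time a vowel is nasalised next to a preceding nasal.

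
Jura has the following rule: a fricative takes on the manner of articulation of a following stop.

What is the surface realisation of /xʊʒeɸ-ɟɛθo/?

[xʊʒepɟɛθo]

/ɸ/ is a voiceless bilabial fricative. The following trigger /ɟ/ is a stop, so /ɸ/ must become a stop as well.
A voiceless bilabial stop is [p], so the surface segment is [p].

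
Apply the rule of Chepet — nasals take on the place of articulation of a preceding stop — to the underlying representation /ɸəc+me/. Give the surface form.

The rule targets /m/ (voiced bilabial nasal), which sits after the trigger /c/ (palatal).
Changing only its place to palatal gives [ɲ] — the voiced palatal nasal.

[ɸəcɲe]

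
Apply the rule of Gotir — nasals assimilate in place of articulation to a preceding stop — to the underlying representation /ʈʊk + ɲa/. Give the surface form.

[ʈʊkŋa]

/ɲ/ is a voiced palatal nasal. The preceding trigger /k/ is velar, so /ɲ/ must become velar as well.
A voiced velar nasal is [ŋ], so the surface segment is [ŋ].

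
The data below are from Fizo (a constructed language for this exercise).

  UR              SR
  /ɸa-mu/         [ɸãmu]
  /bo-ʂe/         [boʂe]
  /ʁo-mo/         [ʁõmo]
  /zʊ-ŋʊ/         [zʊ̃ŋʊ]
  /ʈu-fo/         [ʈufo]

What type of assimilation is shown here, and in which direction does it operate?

The vowel /a/ surfaces as nasalised [ã] next to the following nasal /m/ — it has acquired the [+nasal] feature of its neighbour.
The other forms show the same pattern: /o/ → [õ] before /m/; /ʊ/ → [ʊ̃] before /ŋ/ — each time a vowel is nasalised next to a following nasal.
No change occurs in [boʂe], [ʈufo] because the vowel at the boundary is adjacent to an oral consonant, not a nasal (/o/ next to /ʂ/; /u/ next to /f/).
Because the conditioning nasal is to the right of the vowel that changes, the process is regressive (anticipatory).

regressive nasality assimilation (vowel nasalisation)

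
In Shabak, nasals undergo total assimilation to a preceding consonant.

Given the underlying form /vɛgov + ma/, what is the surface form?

/m/ is the segment targeted by the rule; it sits immediately after /v/, so it assimilates completely and surfaces as [v].

[vɛgovva]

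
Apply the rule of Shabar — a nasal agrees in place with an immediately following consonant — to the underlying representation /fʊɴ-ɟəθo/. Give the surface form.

The rule targets /ɴ/ (voiced uvular nasal), which sits before the trigger /ɟ/ (palatal).
Changing only its place to palatal gives [ɲ] — the voiced palatal nasal.

[fʊɲɟəθo]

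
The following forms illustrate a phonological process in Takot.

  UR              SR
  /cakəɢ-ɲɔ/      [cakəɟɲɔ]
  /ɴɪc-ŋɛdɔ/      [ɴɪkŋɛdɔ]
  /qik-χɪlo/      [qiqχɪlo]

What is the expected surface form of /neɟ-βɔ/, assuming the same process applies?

[nebβɔ]

The data show regressive place assimilation: /ɢ/ → [ɟ] before /ɲ/; /c/ → [k] before /ŋ/; /k/ → [q] before /χ/. In each pair only place changes, matching the following consonant, while manner and voice stay constant.
/ɟ/ is a voiced palatal stop. The following trigger /β/ is bilabial, so /ɟ/ must become bilabial as well.
Changing only its place to bilabial gives [b] — the voiced bilabial stop.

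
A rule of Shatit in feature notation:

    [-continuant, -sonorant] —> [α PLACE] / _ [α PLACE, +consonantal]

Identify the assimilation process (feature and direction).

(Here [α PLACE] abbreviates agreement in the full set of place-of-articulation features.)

regressive place assimilation

The rule copies the place features (abbreviated [PLACE]) from the environment onto the target, so the assimilating feature is place.
The conditioning segment sits to the right of the focus bar, meaning the trigger follows the segment that changes — regressive assimilation.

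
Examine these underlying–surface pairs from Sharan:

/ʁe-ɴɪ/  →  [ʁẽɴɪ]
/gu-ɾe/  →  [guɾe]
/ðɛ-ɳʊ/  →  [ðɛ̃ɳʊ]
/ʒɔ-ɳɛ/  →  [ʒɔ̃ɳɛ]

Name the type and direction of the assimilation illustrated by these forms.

regressive nasality assimilation (vowel nasalisation)

The vowel /e/ surfaces as nasalised [ẽ] next to the following nasal /ɴ/ — it has acquired the [+nasal] feature of its neighbour.
Likewise in the remaining data: /ɛ/ → [ɛ̃] before /ɳ/; /ɔ/ → [ɔ̃] before /ɳ/ — each time a vowel is nasalised next to a following nasal.
No change occurs in [guɾe] because the vowel at the boundary is adjacent to an oral consonant, not a nasal (/u/ next to /ɾ/).
Because the conditioning nasal is to the right of the vowel that changes, the process is regressive (anticipatory).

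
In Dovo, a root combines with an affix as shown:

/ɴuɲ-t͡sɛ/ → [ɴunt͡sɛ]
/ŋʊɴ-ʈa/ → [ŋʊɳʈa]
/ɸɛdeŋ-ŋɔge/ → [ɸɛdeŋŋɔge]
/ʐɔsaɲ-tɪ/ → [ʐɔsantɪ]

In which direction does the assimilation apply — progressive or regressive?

regressive

The segment that alternates is /ɲ/, which surfaces as [n] when adjacent to /t͡s/.
The change palatal → alveolar matches the place of the following /t͡s/, identifying this as place assimilation.
Checking the remaining alternations: /ɴ/ → [ɳ] before /ʈ/ (uvular → retroflex, matching retroflex); /ɲ/ → [n] before /t/ (palatal → alveolar, matching alveolar) — only place changes, and always toward the following segment.
Nothing changes in [ɸɛdeŋŋɔge]: there the adjacent consonants already agree in place (/ŋ/ and /ŋ/ are both velar), so this form is consistent with the same rule.
Since the segment that changes precedes the conditioning segment, the assimilation is regressive.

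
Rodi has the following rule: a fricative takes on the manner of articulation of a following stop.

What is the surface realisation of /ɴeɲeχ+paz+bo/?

[ɴeɲeqpadbo]

/χ/ is a voiceless uvular fricative. The following trigger /p/ is a stop, so /χ/ must become a stop as well.
A voiceless uvular stop is [q], so the surface segment is [q].
At the second juncture, /z/ likewise becomes [d] adjacent to /b/.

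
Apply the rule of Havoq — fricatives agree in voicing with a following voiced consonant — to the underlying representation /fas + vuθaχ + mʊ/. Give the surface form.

The rule targets /s/ (voiceless alveolar fricative), which sits before the trigger /v/ (voiced).
Changing only its voicing to voiced gives [z] — the voiced alveolar fricative.
The same rule applies at the second boundary: /χ/ → [ʁ] next to /m/.

[fazvuθaʁmʊ]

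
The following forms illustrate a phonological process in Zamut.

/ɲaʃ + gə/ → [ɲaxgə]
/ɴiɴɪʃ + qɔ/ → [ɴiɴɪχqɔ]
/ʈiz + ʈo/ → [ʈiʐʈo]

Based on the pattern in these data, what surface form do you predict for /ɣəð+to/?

[ɣəzto]

The data show regressive place assimilation: /ʃ/ → [x] before /g/; /ʃ/ → [χ] before /q/; /z/ → [ʐ] before /ʈ/. In each pair only place changes, matching the following consonant, while manner and voice stay constant.
/ð/ is a voiced dental fricative. The following trigger /t/ is alveolar, so /ð/ must become alveolar as well.
Changing only its place to alveolar gives [z] — the voiced alveolar fricative.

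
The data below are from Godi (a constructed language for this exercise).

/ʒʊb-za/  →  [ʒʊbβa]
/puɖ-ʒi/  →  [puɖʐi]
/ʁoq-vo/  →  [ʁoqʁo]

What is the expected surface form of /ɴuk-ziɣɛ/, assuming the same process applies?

The data show progressive place assimilation: /z/ → [β] after /b/; /ʒ/ → [ʐ] after /ɖ/; /v/ → [ʁ] after /q/. In each pair only place changes, matching the preceding consonant, while manner and voice stay constant.
The rule targets /z/ (voiced alveolar fricative), which sits after the trigger /k/ (velar).
The voiced velar fricative is [ɣ], so /z/ → [ɣ].

[ɴukɣiɣɛ]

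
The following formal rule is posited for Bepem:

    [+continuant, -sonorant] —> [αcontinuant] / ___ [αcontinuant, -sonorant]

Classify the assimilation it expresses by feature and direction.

regressive manner assimilation

The rule copies [continuant] (continuancy) from the environment onto the target fricatives; since [±continuant] encodes the stop/fricative manner contrast, the assimilating dimension is manner.
Since the environment is written after the underscore, the trigger follows the target; the direction is regressive.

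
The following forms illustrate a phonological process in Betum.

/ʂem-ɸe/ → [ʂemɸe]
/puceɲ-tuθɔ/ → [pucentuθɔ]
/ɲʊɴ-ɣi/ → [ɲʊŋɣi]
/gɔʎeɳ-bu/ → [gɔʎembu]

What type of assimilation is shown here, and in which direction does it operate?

regressive place assimilation

Comparing underlying and surface forms, /ɲ/ → [n] is the alternation; the neighbouring /t/ is constant.
/ɲ/ is palatal while /t/ is alveolar; the output [n] is alveolar, matching the trigger — so the feature that spreads is place.
Manner and voice are unchanged, so the assimilation is partial, not total.
The other alternating forms pattern the same way: /ɴ/ → [ŋ] before /ɣ/ (uvular → velar, matching velar); /ɳ/ → [m] before /b/ (retroflex → bilabial, matching bilabial) — only place changes, and always toward the following segment.
Nothing changes in [ʂemɸe]: there the adjacent consonants already agree in place (/m/ and /ɸ/ are both bilabial), so this form is consistent with the same rule.
The trigger is the following segment, so the direction is regressive (anticipatory).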